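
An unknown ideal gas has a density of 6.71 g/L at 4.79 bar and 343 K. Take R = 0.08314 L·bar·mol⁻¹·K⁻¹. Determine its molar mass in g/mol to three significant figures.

ρ = PM/(RT) ⇒ M = ρRT/P = (6.71 × 0.08314 × 343.0) / 4.79

M ≈ 39.9 g/mol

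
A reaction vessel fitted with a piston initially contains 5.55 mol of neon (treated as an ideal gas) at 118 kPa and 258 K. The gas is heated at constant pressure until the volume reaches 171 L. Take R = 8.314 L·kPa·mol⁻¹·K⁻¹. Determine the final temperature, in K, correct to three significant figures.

T₂ ≈ 437 K

From PV = nRT: V₁ = nRT₁/P₁ = 100.9 L.
P constant ⇒ V ∝ T: P₂ = P₁; T₂ = T₁·(V₂/V₁) = 437.3 K.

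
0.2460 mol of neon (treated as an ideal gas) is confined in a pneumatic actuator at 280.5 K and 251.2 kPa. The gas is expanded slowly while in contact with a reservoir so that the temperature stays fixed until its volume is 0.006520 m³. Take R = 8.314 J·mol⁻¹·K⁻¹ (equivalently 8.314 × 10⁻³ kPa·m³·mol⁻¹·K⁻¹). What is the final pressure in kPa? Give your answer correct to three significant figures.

P₂ ≈ 88.0 kPa

From PV = nRT: V₁ = nRT₁/P₁ = 0.002284 m³.
Isothermal, so P V is constant: T₂ = T₁; P₂ = P₁·(V₁/V₂) = 87.99 kPa.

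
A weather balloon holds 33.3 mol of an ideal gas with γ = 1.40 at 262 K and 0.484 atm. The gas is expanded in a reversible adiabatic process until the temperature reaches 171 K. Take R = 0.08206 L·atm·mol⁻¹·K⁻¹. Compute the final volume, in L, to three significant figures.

From PV = nRT: V₁ = nRT₁/P₁ = 1479 L.
Reversible adiabatic, γ = 1.40: P₂ = P₁·(T₂/T₁)^(γ/(γ−1)) = 0.1087 atm; V₂ = V₁·(T₁/T₂)^(1/(γ−1)) = 4298 L.

V₂ ≈ 4.30e+03 L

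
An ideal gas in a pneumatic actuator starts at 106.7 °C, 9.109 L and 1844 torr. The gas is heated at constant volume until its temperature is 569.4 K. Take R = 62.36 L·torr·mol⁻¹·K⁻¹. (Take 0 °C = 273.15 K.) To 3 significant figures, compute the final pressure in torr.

Convert: T₁ = 379.8 K.
V constant ⇒ P ∝ T: V₂ = V₁; P₂ = P₁·(T₂/T₁) = 2764 torr.

P₂ ≈ 2.76e+03 torr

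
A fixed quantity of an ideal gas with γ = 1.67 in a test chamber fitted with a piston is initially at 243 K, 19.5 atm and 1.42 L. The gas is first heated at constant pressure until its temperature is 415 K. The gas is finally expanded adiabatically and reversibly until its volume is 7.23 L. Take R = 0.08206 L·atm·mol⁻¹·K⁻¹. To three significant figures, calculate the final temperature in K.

T₃ ≈ 200 K

P constant ⇒ V ∝ T: P₂ = P₁; V₂ = V₁·(T₂/T₁) = 2.425 L.
Adiabatic (γ = 1.67), T V^(γ−1) and P V^γ constant: T₃ = T₂·(V₂/V₃)^(γ−1) = 199.6 K; P₃ = P₂·(V₂/V₃)^γ = 3.146 atm.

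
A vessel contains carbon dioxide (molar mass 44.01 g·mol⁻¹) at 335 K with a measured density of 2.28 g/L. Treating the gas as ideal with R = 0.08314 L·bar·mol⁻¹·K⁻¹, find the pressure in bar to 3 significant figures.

ρ = PM/(RT) ⇒ P = ρRT/M = (2.28 × 0.08314 × 335.0) / 44.01

P ≈ 1.44 bar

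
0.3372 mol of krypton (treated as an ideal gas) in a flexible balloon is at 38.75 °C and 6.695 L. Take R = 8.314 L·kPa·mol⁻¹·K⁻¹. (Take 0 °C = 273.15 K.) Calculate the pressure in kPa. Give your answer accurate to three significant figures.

P ≈ 131 kPa

Convert: T = 311.90 K.
PV = nRT ⇒ P = nRT/V = (0.3372 × 8.314 × 311.90) / 6.695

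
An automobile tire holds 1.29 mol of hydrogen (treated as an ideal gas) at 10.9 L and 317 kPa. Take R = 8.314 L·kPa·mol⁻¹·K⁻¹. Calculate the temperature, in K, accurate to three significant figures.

PV = nRT ⇒ T = PV/(nR) = (317 × 10.9) / (1.29 × 8.314)

T ≈ 322 K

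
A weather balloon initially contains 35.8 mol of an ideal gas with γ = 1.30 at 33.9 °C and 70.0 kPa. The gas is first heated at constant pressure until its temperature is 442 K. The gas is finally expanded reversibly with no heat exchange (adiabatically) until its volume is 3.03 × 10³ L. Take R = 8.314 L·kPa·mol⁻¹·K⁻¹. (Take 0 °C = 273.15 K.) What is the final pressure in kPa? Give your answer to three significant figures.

P₃ ≈ 37.6 kPa

Convert: T₁ = 307.0 K.
From PV = nRT: V₁ = nRT₁/P₁ = 1306 L.
P constant ⇒ V ∝ T: P₂ = P₁; V₂ = V₁·(T₂/T₁) = 1879 L.
Reversible adiabatic, γ = 1.30: T₃ = T₂·(V₂/V₃)^(γ−1) = 383.0 K; P₃ = P₂·(V₂/V₃)^γ = 37.62 kPa.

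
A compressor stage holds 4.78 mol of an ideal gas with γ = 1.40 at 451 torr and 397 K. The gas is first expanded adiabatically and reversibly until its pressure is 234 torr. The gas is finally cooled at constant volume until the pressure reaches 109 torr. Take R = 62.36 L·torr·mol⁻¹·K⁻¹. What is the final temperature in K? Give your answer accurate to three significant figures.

From PV = nRT: V₁ = nRT₁/P₁ = 262.4 L.
Adiabatic (γ = 1.40), T V^(γ−1) and P V^γ constant: T₂ = T₁·(P₂/P₁)^((γ−1)/γ) = 329.1 K; V₂ = V₁·(P₁/P₂)^(1/γ) = 419.3 L.
V constant ⇒ P ∝ T: V₃ = V₂; T₃ = T₂·(P₃/P₂) = 153.3 K.

T₃ ≈ 153 K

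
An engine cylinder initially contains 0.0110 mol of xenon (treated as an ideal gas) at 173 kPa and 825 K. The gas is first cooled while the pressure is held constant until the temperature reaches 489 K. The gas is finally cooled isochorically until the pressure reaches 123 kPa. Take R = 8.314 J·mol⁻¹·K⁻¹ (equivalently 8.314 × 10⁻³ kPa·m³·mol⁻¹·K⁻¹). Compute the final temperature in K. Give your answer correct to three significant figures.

T₃ ≈ 348 K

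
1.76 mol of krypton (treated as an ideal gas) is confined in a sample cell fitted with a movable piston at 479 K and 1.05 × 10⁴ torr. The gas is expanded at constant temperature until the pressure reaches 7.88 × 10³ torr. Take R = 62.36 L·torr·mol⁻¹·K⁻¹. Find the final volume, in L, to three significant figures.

From PV = nRT: V₁ = nRT₁/P₁ = 5.007 L.
T constant ⇒ Boyle's law P V = const: T₂ = T₁; V₂ = V₁·(P₁/P₂) = 6.672 L.

V₂ ≈ 6.67 L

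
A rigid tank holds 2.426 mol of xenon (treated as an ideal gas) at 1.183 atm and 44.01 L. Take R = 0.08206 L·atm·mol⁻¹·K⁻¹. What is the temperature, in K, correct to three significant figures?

T ≈ 262 K

PV = nRT ⇒ T = PV/(nR) = (1.183 × 44.01) / (2.426 × 0.08206)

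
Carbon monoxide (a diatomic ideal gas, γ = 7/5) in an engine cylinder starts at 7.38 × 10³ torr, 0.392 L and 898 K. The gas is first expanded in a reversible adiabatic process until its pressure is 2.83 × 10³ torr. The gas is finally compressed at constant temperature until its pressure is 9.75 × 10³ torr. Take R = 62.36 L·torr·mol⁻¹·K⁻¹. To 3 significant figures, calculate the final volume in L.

V₃ ≈ 0.226 L

Adiabatic (γ = 7/5), T V^(γ−1) and P V^γ constant: T₂ = T₁·(P₂/P₁)^((γ−1)/γ) = 682.9 K; V₂ = V₁·(P₁/P₂)^(1/γ) = 0.7774 L.
T constant ⇒ Boyle's law P V = const: T₃ = T₂; V₃ = V₂·(P₂/P₃) = 0.2256 L.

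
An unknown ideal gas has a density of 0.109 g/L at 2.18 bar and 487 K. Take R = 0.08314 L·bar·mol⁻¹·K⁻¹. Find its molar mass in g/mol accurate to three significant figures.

M ≈ 2.02 g/mol

ρ = PM/(RT) ⇒ M = ρRT/P = (0.109 × 0.08314 × 487.0) / 2.18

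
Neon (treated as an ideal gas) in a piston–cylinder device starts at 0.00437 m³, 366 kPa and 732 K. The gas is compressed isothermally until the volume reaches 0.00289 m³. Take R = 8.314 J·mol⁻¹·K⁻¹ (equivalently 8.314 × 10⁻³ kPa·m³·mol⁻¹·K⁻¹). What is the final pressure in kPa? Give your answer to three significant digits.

P₂ ≈ 553 kPa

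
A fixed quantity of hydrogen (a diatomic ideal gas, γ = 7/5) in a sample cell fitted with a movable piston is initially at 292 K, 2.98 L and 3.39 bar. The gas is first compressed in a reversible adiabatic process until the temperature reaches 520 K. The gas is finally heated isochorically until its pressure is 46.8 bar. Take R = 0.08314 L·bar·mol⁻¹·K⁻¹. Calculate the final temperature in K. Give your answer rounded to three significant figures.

T₃ ≈ 953 K

Reversible adiabatic, γ = 7/5: P₂ = P₁·(T₂/T₁)^(γ/(γ−1)) = 25.55 bar; V₂ = V₁·(T₁/T₂)^(1/(γ−1)) = 0.7041 L.
V constant ⇒ P ∝ T: V₃ = V₂; T₃ = T₂·(P₃/P₂) = 952.5 K.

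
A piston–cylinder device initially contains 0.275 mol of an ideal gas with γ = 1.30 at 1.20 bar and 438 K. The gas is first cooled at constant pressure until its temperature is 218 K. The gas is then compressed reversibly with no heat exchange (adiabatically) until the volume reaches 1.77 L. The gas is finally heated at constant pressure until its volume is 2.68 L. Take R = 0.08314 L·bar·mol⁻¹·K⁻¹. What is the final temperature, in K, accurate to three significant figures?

From PV = nRT: V₁ = nRT₁/P₁ = 8.345 L.
Isobaric, so V/T is constant: P₂ = P₁; V₂ = V₁·(T₂/T₁) = 4.154 L.
Reversible adiabatic, γ = 1.30: T₃ = T₂·(V₂/V₃)^(γ−1) = 281.6 K; P₃ = P₂·(V₂/V₃)^γ = 3.637 bar.
P constant ⇒ V ∝ T: P₄ = P₃; T₄ = T₃·(V₄/V₃) = 426.3 K.

T₄ ≈ 426 K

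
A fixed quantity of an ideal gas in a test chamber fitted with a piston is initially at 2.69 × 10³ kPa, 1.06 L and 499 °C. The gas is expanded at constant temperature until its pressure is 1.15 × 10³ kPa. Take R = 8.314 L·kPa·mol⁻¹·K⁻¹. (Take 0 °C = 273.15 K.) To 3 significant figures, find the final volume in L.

Convert: T₁ = 772.1 K.
Isothermal, so P V is constant: T₂ = T₁; V₂ = V₁·(P₁/P₂) = 2.479 L.

V₂ ≈ 2.48 L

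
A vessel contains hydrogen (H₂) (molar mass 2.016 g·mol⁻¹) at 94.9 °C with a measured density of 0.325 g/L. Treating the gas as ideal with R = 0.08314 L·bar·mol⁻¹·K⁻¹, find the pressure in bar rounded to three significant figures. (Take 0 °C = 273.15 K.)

ρ = PM/(RT) ⇒ P = ρRT/M = (0.325 × 0.08314 × 368.0) / 2.016

P ≈ 4.93 bar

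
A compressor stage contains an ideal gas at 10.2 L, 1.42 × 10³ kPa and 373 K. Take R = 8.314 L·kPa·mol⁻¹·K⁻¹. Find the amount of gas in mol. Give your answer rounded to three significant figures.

PV = nRT ⇒ n = PV/(RT) = (1.42e+03 × 10.2) / (8.314 × 373)

n ≈ 4.67 mol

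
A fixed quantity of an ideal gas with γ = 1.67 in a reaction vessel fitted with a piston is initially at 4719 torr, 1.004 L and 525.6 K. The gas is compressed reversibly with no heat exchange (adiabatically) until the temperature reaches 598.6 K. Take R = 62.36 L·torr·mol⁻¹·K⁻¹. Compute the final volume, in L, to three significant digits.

V₂ ≈ 0.827 L

Reversible adiabatic, γ = 1.67: P₂ = P₁·(T₂/T₁)^(γ/(γ−1)) = 6526 torr; V₂ = V₁·(T₁/T₂)^(1/(γ−1)) = 0.8269 L.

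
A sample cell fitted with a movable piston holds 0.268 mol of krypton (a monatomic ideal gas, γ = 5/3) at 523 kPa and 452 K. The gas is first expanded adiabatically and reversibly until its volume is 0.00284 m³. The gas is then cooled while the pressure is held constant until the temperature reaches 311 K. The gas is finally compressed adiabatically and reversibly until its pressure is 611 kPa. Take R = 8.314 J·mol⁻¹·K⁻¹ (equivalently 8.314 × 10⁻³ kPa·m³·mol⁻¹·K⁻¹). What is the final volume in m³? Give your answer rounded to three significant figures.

V₄ ≈ 0.00156 m³

From PV = nRT: V₁ = nRT₁/P₁ = 0.001926 m³.
Reversible adiabatic, γ = 5/3: T₂ = T₁·(V₁/V₂)^(γ−1) = 348.9 K; P₂ = P₁·(V₁/V₂)^γ = 273.7 kPa.
P constant ⇒ V ∝ T: P₃ = P₂; V₃ = V₂·(T₃/T₂) = 0.002532 m³.
Adiabatic (γ = 5/3), T V^(γ−1) and P V^γ constant: T₄ = T₃·(P₄/P₃)^((γ−1)/γ) = 428.8 K; V₄ = V₃·(P₃/P₄)^(1/γ) = 0.001564 m³.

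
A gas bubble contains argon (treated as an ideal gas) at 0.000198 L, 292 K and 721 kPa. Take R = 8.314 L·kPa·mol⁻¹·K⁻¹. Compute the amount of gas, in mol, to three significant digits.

n ≈ 5.88e-05 mol

PV = nRT ⇒ n = PV/(RT) = (721 × 0.000198) / (8.314 × 292)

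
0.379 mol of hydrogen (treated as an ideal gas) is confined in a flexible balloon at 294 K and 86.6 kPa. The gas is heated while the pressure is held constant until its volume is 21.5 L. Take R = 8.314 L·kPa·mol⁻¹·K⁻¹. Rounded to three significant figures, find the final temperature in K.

T₂ ≈ 591 K

From PV = nRT: V₁ = nRT₁/P₁ = 10.70 L.
P constant ⇒ V ∝ T: P₂ = P₁; T₂ = T₁·(V₂/V₁) = 590.9 K.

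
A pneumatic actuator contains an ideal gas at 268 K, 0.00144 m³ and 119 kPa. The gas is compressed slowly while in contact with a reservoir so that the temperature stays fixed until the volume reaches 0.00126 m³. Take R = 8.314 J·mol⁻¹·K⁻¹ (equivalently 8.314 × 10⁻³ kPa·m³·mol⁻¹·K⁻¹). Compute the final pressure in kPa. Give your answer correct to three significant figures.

T constant ⇒ Boyle's law P V = const: T₂ = T₁; P₂ = P₁·(V₁/V₂) = 136.0 kPa.

P₂ ≈ 136 kPa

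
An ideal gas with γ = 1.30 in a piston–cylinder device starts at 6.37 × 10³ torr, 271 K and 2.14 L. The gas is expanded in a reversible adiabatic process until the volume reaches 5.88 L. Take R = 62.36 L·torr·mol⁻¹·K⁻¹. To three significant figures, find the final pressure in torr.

Adiabatic (γ = 1.30), T V^(γ−1) and P V^γ constant: T₂ = T₁·(V₁/V₂)^(γ−1) = 200.1 K; P₂ = P₁·(V₁/V₂)^γ = 1712 torr.

P₂ ≈ 1.71e+03 torr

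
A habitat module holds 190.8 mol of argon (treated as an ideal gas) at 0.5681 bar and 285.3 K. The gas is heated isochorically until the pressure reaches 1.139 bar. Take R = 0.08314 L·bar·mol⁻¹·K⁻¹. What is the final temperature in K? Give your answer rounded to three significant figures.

From PV = nRT: V₁ = nRT₁/P₁ = 7966 L.
V constant ⇒ P ∝ T: V₂ = V₁; T₂ = T₁·(P₂/P₁) = 572.0 K.

T₂ ≈ 572 K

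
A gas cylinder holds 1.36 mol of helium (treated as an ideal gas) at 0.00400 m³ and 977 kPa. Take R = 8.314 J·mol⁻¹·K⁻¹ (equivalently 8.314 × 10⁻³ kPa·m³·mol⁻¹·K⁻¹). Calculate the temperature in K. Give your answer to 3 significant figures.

T ≈ 346 K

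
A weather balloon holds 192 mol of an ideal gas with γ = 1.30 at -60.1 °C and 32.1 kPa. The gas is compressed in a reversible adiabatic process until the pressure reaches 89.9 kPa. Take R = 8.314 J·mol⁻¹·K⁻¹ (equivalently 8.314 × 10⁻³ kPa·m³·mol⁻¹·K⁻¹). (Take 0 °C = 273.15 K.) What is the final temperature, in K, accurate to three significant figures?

Convert: T₁ = 213.0 K.
From PV = nRT: V₁ = nRT₁/P₁ = 10.59 m³.
Reversible adiabatic, γ = 1.30: T₂ = T₁·(P₂/P₁)^((γ−1)/γ) = 270.2 K; V₂ = V₁·(P₁/P₂)^(1/γ) = 4.798 m³.

T₂ ≈ 270 K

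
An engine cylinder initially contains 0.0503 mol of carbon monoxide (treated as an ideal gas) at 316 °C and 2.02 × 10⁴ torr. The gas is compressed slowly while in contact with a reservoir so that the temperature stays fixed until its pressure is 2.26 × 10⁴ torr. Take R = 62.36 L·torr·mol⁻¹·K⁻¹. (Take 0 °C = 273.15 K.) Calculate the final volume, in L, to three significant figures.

V₂ ≈ 0.0818 L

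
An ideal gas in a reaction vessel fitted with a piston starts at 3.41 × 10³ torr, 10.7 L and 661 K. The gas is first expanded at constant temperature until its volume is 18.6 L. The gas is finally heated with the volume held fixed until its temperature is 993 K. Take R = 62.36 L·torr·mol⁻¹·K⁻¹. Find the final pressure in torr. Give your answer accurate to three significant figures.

T constant ⇒ Boyle's law P V = const: T₂ = T₁; P₂ = P₁·(V₁/V₂) = 1962 torr.
V constant ⇒ P ∝ T: V₃ = V₂; P₃ = P₂·(T₃/T₂) = 2947 torr.

P₃ ≈ 2.95e+03 torr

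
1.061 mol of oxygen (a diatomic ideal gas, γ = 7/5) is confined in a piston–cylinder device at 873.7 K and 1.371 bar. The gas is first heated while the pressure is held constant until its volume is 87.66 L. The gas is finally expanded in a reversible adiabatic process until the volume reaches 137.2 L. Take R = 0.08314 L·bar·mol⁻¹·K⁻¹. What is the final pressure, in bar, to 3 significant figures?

From PV = nRT: V₁ = nRT₁/P₁ = 56.21 L.
P constant ⇒ V ∝ T: P₂ = P₁; T₂ = T₁·(V₂/V₁) = 1362 K.
Adiabatic (γ = 7/5), T V^(γ−1) and P V^γ constant: T₃ = T₂·(V₂/V₃)^(γ−1) = 1139 K; P₃ = P₂·(V₂/V₃)^γ = 0.7323 bar.

P₃ ≈ 0.732 bar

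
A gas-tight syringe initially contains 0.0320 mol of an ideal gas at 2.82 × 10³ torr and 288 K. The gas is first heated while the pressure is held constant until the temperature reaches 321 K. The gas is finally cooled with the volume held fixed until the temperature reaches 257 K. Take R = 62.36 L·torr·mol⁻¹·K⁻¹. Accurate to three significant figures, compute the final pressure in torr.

P₃ ≈ 2.26e+03 torr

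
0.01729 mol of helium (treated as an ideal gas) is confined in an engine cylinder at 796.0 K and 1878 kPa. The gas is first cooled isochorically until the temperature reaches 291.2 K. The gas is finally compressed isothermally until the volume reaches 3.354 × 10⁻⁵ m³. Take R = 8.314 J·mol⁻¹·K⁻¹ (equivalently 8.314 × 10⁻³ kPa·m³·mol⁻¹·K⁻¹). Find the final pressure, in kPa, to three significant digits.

From PV = nRT: V₁ = nRT₁/P₁ = 6.093e-05 m³.
V constant ⇒ P ∝ T: V₂ = V₁; P₂ = P₁·(T₂/T₁) = 687.0 kPa.
T constant ⇒ Boyle's law P V = const: T₃ = T₂; P₃ = P₂·(V₂/V₃) = 1248 kPa.

P₃ ≈ 1.25e+03 kPa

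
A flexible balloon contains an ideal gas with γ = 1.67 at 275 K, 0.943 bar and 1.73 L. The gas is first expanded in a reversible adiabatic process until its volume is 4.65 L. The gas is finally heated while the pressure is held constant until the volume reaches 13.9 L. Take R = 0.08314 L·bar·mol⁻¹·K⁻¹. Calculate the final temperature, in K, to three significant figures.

T₃ ≈ 424 K

Reversible adiabatic, γ = 1.67: T₂ = T₁·(V₁/V₂)^(γ−1) = 141.8 K; P₂ = P₁·(V₁/V₂)^γ = 0.1809 bar.
Isobaric, so V/T is constant: P₃ = P₂; T₃ = T₂·(V₃/V₂) = 423.8 K.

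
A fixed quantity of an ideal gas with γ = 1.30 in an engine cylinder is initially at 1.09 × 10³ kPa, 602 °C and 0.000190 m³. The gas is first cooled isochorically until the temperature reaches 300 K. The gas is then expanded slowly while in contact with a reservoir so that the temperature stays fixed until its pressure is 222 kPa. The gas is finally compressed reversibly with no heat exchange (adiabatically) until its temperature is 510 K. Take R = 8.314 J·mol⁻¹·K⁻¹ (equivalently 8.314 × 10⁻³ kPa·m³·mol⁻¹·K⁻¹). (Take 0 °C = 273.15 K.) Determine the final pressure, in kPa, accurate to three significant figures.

P₄ ≈ 2.21e+03 kPa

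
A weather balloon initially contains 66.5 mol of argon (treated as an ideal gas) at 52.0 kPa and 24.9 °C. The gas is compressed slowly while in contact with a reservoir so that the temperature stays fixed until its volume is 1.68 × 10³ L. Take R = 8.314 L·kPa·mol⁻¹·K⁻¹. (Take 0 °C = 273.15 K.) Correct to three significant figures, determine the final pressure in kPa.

P₂ ≈ 98.1 kPa

Convert: T₁ = 298.0 K.
From PV = nRT: V₁ = nRT₁/P₁ = 3169 L.
Isothermal, so P V is constant: T₂ = T₁; P₂ = P₁·(V₁/V₂) = 98.09 kPa.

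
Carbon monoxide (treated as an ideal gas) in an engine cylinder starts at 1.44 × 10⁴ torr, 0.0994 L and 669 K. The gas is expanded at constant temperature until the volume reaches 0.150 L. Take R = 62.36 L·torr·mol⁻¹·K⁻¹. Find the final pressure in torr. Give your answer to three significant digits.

Isothermal, so P V is constant: T₂ = T₁; P₂ = P₁·(V₁/V₂) = 9542 torr.

P₂ ≈ 9.54e+03 torr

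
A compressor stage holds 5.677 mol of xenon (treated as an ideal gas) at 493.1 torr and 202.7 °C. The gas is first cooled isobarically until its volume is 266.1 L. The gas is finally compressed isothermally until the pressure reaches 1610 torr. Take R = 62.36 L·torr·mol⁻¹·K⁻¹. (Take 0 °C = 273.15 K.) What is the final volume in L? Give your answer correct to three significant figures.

V₃ ≈ 81.5 L

Convert: T₁ = 475.8 K.
From PV = nRT: V₁ = nRT₁/P₁ = 341.6 L.
Isobaric, so V/T is constant: P₂ = P₁; T₂ = T₁·(V₂/V₁) = 370.6 K.
Isothermal, so P V is constant: T₃ = T₂; V₃ = V₂·(P₂/P₃) = 81.50 L.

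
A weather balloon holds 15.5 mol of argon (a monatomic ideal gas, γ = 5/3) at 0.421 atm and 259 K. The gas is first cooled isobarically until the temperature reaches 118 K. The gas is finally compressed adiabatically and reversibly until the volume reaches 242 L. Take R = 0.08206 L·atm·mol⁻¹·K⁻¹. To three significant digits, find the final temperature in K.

From PV = nRT: V₁ = nRT₁/P₁ = 782.5 L.
P constant ⇒ V ∝ T: P₂ = P₁; V₂ = V₁·(T₂/T₁) = 356.5 L.
Reversible adiabatic, γ = 5/3: T₃ = T₂·(V₂/V₃)^(γ−1) = 152.8 K; P₃ = P₂·(V₂/V₃)^γ = 0.8030 atm.

T₃ ≈ 153 K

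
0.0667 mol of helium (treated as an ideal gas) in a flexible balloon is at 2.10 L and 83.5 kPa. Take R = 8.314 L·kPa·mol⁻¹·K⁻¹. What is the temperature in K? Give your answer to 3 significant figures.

T ≈ 316 K

PV = nRT ⇒ T = PV/(nR) = (83.5 × 2.10) / (0.0667 × 8.314)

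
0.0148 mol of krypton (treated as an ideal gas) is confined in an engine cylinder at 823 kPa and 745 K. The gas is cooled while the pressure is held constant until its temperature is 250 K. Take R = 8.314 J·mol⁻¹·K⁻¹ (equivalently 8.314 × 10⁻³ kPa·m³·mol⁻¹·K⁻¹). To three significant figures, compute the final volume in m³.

V₂ ≈ 3.74e-05 m³

From PV = nRT: V₁ = nRT₁/P₁ = 0.0001114 m³.
Isobaric, so V/T is constant: P₂ = P₁; V₂ = V₁·(T₂/T₁) = 3.738e-05 m³.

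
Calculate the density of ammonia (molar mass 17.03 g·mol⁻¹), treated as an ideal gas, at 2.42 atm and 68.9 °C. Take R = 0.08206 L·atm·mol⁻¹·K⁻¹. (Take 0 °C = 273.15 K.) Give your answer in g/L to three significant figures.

ρ ≈ 1.47 g/L

ρ = PM/(RT) = (2.42 × 17.03) / (0.08206 × 342.0)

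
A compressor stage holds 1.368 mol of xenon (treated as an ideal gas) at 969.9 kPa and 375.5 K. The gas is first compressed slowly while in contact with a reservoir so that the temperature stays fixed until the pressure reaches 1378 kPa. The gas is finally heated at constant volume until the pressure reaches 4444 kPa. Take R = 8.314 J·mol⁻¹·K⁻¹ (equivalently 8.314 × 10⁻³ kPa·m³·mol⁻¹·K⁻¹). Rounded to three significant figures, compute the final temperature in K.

From PV = nRT: V₁ = nRT₁/P₁ = 0.004403 m³.
Isothermal, so P V is constant: T₂ = T₁; V₂ = V₁·(P₁/P₂) = 0.003099 m³.
V constant ⇒ P ∝ T: V₃ = V₂; T₃ = T₂·(P₃/P₂) = 1211 K.

T₃ ≈ 1.21e+03 K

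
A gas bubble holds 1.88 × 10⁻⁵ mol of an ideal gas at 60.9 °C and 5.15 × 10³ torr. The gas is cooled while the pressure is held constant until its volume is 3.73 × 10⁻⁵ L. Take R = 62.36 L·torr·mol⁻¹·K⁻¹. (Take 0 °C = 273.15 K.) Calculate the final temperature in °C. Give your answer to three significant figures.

Convert: T₁ = 334.0 K.
From PV = nRT: V₁ = nRT₁/P₁ = 7.604e-05 L.
P constant ⇒ V ∝ T: P₂ = P₁; T₂ = T₁·(V₂/V₁) = 163.9 K.

T₂ ≈ -109 °C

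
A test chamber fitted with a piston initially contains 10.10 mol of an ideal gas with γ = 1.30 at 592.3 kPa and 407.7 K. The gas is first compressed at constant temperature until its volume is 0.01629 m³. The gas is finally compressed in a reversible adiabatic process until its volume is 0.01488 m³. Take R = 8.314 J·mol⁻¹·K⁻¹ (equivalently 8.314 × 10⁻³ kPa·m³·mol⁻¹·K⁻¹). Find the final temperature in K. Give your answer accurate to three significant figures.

From PV = nRT: V₁ = nRT₁/P₁ = 0.05780 m³.
T constant ⇒ Boyle's law P V = const: T₂ = T₁; P₂ = P₁·(V₁/V₂) = 2102 kPa.
Reversible adiabatic, γ = 1.30: T₃ = T₂·(V₂/V₃)^(γ−1) = 418.9 K; P₃ = P₂·(V₂/V₃)^γ = 2364 kPa.

T₃ ≈ 419 K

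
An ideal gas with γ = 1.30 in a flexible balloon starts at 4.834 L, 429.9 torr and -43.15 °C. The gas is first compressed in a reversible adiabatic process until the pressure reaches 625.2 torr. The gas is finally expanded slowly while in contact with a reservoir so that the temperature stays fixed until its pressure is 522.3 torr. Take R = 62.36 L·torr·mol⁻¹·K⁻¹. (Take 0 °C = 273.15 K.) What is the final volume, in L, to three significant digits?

V₃ ≈ 4.34 L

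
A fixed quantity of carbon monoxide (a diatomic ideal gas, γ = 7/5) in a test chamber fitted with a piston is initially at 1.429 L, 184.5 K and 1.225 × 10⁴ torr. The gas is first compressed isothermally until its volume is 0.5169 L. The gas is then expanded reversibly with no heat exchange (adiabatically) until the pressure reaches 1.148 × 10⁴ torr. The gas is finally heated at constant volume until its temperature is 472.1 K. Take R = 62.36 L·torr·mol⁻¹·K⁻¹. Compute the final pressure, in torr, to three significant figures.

P₄ ≈ 4.00e+04 torr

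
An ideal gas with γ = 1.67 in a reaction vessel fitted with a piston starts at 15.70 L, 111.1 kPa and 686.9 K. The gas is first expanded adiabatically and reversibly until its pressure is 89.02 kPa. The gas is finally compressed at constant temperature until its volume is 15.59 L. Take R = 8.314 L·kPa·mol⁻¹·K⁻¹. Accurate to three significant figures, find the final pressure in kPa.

Reversible adiabatic, γ = 1.67: T₂ = T₁·(P₂/P₁)^((γ−1)/γ) = 628.5 K; V₂ = V₁·(P₁/P₂)^(1/γ) = 17.93 L.
Isothermal, so P V is constant: T₃ = T₂; P₃ = P₂·(V₂/V₃) = 102.4 kPa.

P₃ ≈ 102 kPa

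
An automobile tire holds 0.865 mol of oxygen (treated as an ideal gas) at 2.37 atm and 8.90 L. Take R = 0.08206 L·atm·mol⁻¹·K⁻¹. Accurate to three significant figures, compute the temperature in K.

T ≈ 297 K

PV = nRT ⇒ T = PV/(nR) = (2.37 × 8.90) / (0.865 × 0.08206)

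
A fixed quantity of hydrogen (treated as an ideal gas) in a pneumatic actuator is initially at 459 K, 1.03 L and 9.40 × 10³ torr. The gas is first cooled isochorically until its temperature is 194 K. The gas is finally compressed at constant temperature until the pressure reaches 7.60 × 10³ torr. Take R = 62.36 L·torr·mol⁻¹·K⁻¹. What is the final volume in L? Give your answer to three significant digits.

V₃ ≈ 0.538 L

Isochoric, so P/T is constant: V₂ = V₁; P₂ = P₁·(T₂/T₁) = 3973 torr.
Isothermal, so P V is constant: T₃ = T₂; V₃ = V₂·(P₂/P₃) = 0.5384 L.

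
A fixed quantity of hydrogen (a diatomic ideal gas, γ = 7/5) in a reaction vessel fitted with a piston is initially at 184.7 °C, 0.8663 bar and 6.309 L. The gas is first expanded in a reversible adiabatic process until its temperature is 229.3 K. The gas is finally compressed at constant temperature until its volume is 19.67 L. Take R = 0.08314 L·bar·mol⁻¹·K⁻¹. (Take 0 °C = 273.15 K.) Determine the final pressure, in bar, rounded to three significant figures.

Convert: T₁ = 457.8 K.
Adiabatic (γ = 7/5), T V^(γ−1) and P V^γ constant: P₂ = P₁·(T₂/T₁)^(γ/(γ−1)) = 0.07701 bar; V₂ = V₁·(T₁/T₂)^(1/(γ−1)) = 35.54 L.
Isothermal, so P V is constant: T₃ = T₂; P₃ = P₂·(V₂/V₃) = 0.1392 bar.

P₃ ≈ 0.139 bar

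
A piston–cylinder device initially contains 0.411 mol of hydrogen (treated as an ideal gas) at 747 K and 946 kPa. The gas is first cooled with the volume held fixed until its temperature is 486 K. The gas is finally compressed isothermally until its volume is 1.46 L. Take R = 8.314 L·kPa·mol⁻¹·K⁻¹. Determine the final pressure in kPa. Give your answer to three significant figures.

From PV = nRT: V₁ = nRT₁/P₁ = 2.698 L.
Isochoric, so P/T is constant: V₂ = V₁; P₂ = P₁·(T₂/T₁) = 615.5 kPa.
Isothermal, so P V is constant: T₃ = T₂; P₃ = P₂·(V₂/V₃) = 1137 kPa.

P₃ ≈ 1.14e+03 kPa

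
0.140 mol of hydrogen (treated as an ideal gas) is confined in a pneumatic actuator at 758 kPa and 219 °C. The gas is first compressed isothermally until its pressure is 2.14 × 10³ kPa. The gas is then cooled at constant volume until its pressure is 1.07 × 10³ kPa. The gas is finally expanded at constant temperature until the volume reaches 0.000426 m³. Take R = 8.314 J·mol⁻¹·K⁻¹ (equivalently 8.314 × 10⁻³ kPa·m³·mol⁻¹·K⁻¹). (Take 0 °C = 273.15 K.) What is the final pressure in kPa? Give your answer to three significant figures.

Convert: T₁ = 492.1 K.
From PV = nRT: V₁ = nRT₁/P₁ = 0.0007557 m³.
T constant ⇒ Boyle's law P V = const: T₂ = T₁; V₂ = V₁·(P₁/P₂) = 0.0002677 m³.
Isochoric, so P/T is constant: V₃ = V₂; T₃ = T₂·(P₃/P₂) = 246.1 K.
T constant ⇒ Boyle's law P V = const: T₄ = T₃; P₄ = P₃·(V₃/V₄) = 672.4 kPa.

P₄ ≈ 672 kPa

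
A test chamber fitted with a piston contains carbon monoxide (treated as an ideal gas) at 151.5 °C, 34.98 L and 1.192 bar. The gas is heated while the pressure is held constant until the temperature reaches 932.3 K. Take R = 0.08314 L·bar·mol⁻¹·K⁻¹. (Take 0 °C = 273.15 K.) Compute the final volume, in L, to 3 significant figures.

Convert: T₁ = 424.6 K.
P constant ⇒ V ∝ T: P₂ = P₁; V₂ = V₁·(T₂/T₁) = 76.80 L.

V₂ ≈ 76.8 L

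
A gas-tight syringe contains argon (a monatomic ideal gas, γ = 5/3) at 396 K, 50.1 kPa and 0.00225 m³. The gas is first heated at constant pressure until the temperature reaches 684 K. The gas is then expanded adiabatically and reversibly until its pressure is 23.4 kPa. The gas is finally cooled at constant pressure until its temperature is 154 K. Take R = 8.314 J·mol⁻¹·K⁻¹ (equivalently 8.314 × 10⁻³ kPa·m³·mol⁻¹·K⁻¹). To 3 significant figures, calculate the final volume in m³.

V₄ ≈ 0.00187 m³

Isobaric, so V/T is constant: P₂ = P₁; V₂ = V₁·(T₂/T₁) = 0.003886 m³.
Reversible adiabatic, γ = 5/3: T₃ = T₂·(P₃/P₂)^((γ−1)/γ) = 504.4 K; V₃ = V₂·(P₂/P₃)^(1/γ) = 0.006136 m³.
Isobaric, so V/T is constant: P₄ = P₃; V₄ = V₃·(T₄/T₃) = 0.001873 m³.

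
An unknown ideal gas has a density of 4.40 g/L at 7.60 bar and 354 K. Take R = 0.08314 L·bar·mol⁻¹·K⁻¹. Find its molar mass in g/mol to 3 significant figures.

M ≈ 17.0 g/mol

ρ = PM/(RT) ⇒ M = ρRT/P = (4.40 × 0.08314 × 354.0) / 7.60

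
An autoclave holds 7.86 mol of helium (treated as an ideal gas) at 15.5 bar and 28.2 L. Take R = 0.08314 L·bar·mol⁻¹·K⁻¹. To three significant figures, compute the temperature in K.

T ≈ 669 K

PV = nRT ⇒ T = PV/(nR) = (15.5 × 28.2) / (7.86 × 0.08314)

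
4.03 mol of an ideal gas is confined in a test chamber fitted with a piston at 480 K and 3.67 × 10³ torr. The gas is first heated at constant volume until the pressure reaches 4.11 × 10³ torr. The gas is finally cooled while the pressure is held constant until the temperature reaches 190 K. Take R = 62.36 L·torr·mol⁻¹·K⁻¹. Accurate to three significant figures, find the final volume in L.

From PV = nRT: V₁ = nRT₁/P₁ = 32.87 L.
Isochoric, so P/T is constant: V₂ = V₁; T₂ = T₁·(P₂/P₁) = 537.5 K.
Isobaric, so V/T is constant: P₃ = P₂; V₃ = V₂·(T₃/T₂) = 11.62 L.

V₃ ≈ 11.6 L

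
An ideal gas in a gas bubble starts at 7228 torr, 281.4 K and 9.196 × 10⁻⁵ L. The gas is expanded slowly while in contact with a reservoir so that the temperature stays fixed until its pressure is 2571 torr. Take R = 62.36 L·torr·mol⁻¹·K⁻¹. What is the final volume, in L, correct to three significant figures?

Isothermal, so P V is constant: T₂ = T₁; V₂ = V₁·(P₁/P₂) = 0.0002585 L.

V₂ ≈ 0.000259 L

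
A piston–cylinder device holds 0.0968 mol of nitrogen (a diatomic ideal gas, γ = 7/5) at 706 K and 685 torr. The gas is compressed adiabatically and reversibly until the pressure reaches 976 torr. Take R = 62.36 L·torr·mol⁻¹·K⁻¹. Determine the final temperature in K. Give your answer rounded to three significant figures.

From PV = nRT: V₁ = nRT₁/P₁ = 6.222 L.
Adiabatic (γ = 7/5), T V^(γ−1) and P V^γ constant: T₂ = T₁·(P₂/P₁)^((γ−1)/γ) = 781.2 K; V₂ = V₁·(P₁/P₂)^(1/γ) = 4.831 L.

T₂ ≈ 781 K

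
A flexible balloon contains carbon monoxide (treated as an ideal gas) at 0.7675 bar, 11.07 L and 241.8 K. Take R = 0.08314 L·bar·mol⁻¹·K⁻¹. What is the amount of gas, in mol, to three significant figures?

n ≈ 0.423 mol

PV = nRT ⇒ n = PV/(RT) = (0.7675 × 11.07) / (0.08314 × 241.8)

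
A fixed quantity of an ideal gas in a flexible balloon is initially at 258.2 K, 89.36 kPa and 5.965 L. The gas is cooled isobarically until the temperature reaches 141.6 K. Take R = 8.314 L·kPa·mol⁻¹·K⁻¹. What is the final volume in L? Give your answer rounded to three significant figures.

Isobaric, so V/T is constant: P₂ = P₁; V₂ = V₁·(T₂/T₁) = 3.271 L.

V₂ ≈ 3.27 L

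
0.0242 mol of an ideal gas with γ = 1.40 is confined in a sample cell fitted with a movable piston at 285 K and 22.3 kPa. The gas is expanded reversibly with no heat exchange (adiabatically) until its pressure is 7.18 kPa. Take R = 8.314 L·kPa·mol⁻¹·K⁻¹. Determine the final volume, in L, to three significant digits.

From PV = nRT: V₁ = nRT₁/P₁ = 2.571 L.
Adiabatic (γ = 1.40), T V^(γ−1) and P V^γ constant: T₂ = T₁·(P₂/P₁)^((γ−1)/γ) = 206.2 K; V₂ = V₁·(P₁/P₂)^(1/γ) = 5.777 L.

V₂ ≈ 5.78 L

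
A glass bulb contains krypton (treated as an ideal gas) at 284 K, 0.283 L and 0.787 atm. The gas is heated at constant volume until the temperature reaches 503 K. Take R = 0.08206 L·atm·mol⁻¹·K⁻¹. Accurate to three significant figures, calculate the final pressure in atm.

P₂ ≈ 1.39 atm

V constant ⇒ P ∝ T: V₂ = V₁; P₂ = P₁·(T₂/T₁) = 1.394 atm.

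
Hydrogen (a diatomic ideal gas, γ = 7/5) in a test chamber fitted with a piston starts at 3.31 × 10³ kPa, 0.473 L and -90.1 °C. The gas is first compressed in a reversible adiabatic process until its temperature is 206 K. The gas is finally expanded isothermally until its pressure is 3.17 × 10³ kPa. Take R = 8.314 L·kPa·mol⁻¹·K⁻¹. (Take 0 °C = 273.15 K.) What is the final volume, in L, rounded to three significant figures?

V₃ ≈ 0.556 L

Convert: T₁ = 183.0 K.
Adiabatic (γ = 7/5), T V^(γ−1) and P V^γ constant: P₂ = P₁·(T₂/T₁)^(γ/(γ−1)) = 5005 kPa; V₂ = V₁·(T₁/T₂)^(1/(γ−1)) = 0.3521 L.
Isothermal, so P V is constant: T₃ = T₂; V₃ = V₂·(P₂/P₃) = 0.5558 L.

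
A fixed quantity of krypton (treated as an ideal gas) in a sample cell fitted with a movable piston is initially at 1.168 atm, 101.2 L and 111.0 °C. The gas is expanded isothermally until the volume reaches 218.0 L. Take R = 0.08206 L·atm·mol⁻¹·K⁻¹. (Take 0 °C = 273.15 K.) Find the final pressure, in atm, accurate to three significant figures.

P₂ ≈ 0.542 atm

Convert: T₁ = 384.1 K.
T constant ⇒ Boyle's law P V = const: T₂ = T₁; P₂ = P₁·(V₁/V₂) = 0.5422 atm.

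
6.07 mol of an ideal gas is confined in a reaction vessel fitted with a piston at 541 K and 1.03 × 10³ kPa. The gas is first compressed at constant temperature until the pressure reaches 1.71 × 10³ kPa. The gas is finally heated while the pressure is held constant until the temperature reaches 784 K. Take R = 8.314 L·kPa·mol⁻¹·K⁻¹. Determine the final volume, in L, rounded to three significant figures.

V₃ ≈ 23.1 L

From PV = nRT: V₁ = nRT₁/P₁ = 26.51 L.
T constant ⇒ Boyle's law P V = const: T₂ = T₁; V₂ = V₁·(P₁/P₂) = 15.97 L.
Isobaric, so V/T is constant: P₃ = P₂; V₃ = V₂·(T₃/T₂) = 23.14 L.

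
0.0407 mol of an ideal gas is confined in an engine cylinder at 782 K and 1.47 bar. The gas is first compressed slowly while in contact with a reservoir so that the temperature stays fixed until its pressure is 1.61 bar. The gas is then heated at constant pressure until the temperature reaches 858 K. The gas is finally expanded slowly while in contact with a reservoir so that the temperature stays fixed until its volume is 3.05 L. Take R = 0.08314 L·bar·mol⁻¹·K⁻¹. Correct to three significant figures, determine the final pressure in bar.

P₄ ≈ 0.952 bar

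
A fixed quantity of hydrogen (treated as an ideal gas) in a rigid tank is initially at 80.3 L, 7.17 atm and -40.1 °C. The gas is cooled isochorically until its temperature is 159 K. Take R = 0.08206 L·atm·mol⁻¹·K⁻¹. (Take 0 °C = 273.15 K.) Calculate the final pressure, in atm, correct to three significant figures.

P₂ ≈ 4.89 atm

Convert: T₁ = 233.0 K.
Isochoric, so P/T is constant: V₂ = V₁; P₂ = P₁·(T₂/T₁) = 4.892 atm.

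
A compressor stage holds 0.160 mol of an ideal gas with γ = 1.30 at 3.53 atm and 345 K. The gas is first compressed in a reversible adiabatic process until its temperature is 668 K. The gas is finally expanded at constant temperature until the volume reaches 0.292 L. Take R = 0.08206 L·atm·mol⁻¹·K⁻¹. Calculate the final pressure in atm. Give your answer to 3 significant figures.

From PV = nRT: V₁ = nRT₁/P₁ = 1.283 L.
Reversible adiabatic, γ = 1.30: P₂ = P₁·(T₂/T₁)^(γ/(γ−1)) = 61.84 atm; V₂ = V₁·(T₁/T₂)^(1/(γ−1)) = 0.1418 L.
T constant ⇒ Boyle's law P V = const: T₃ = T₂; P₃ = P₂·(V₂/V₃) = 30.04 atm.

P₃ ≈ 30.0 atm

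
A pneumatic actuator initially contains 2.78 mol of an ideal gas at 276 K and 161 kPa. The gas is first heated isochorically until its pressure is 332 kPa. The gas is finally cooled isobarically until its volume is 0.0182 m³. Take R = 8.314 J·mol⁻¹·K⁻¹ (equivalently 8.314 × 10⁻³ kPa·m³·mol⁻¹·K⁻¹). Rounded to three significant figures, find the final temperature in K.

T₃ ≈ 261 K

From PV = nRT: V₁ = nRT₁/P₁ = 0.03962 m³.
Isochoric, so P/T is constant: V₂ = V₁; T₂ = T₁·(P₂/P₁) = 569.1 K.
P constant ⇒ V ∝ T: P₃ = P₂; T₃ = T₂·(V₃/V₂) = 261.4 K.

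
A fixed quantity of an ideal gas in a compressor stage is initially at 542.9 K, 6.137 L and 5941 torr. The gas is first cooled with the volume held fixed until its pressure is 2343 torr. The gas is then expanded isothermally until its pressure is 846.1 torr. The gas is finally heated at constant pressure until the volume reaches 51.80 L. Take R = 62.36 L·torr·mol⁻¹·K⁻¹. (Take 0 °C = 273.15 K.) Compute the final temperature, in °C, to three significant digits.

Isochoric, so P/T is constant: V₂ = V₁; T₂ = T₁·(P₂/P₁) = 214.1 K.
Isothermal, so P V is constant: T₃ = T₂; V₃ = V₂·(P₂/P₃) = 16.99 L.
P constant ⇒ V ∝ T: P₄ = P₃; T₄ = T₃·(V₄/V₃) = 652.6 K.

T₄ ≈ 379 °C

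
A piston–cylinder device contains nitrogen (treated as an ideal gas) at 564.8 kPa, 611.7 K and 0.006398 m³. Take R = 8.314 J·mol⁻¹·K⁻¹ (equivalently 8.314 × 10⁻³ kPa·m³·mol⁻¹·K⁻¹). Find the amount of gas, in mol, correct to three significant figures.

PV = nRT ⇒ n = PV/(RT) = (564.8 × 0.006398) / (8.314 × 10⁻³ × 611.7)

n ≈ 0.711 mol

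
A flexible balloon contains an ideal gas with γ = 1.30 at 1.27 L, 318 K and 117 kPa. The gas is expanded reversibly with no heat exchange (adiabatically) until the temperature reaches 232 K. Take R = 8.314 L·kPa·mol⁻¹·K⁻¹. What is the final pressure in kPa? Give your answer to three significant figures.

P₂ ≈ 29.8 kPa

Reversible adiabatic, γ = 1.30: P₂ = P₁·(T₂/T₁)^(γ/(γ−1)) = 29.84 kPa; V₂ = V₁·(T₁/T₂)^(1/(γ−1)) = 3.633 L.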